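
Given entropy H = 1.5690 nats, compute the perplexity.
4.8018

Perplexity is e^H (or exp(H) for natural log).

H = 1.5690 nats
Perplexity = e^1.5690 = 4.8018

Interpretation: The model's uncertainty is equivalent to choosing uniformly among 4.8 options.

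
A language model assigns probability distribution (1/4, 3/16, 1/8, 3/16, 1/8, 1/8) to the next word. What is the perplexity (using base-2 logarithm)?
5.7783

Perplexity is 2^H (or exp(H) for natural log).

First, H = -Σ p log p = 2.5306 bits
Perplexity = 2^2.5306 = 5.7783

Interpretation: The model's uncertainty is equivalent to choosing uniformly among 5.8 options.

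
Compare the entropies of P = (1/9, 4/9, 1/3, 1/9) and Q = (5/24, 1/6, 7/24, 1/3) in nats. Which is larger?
Q

Computing entropies in nats:
H(P) = 1.2149
H(Q) = 1.3510

Distribution Q has higher entropy.

Intuition: The distribution closer to uniform (more spread out) has higher entropy.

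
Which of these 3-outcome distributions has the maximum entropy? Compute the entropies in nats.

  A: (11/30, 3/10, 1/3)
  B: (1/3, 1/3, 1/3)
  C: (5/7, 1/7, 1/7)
B

For a discrete distribution over n outcomes, entropy is maximized by the uniform distribution.

Computing entropies:
H(A) = 1.0953 nats
H(B) = 1.0986 nats
H(C) = 0.7963 nats

The uniform distribution (where all probabilities equal 1/3) achieves the maximum entropy of log_e(3) = 1.0986 nats.

Distribution B has the highest entropy.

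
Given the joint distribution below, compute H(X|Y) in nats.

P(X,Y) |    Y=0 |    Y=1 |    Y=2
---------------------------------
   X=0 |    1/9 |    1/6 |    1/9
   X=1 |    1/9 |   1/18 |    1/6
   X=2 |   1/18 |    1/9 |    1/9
1.0498 nats

Using the chain rule: H(X|Y) = H(X,Y) - H(Y)

First, compute H(X,Y) = 2.1391 nats

Marginal P(Y) = (5/18, 1/3, 7/18)
H(Y) = 1.0893 nats

H(X|Y) = H(X,Y) - H(Y) = 2.1391 - 1.0893 = 1.0498 nats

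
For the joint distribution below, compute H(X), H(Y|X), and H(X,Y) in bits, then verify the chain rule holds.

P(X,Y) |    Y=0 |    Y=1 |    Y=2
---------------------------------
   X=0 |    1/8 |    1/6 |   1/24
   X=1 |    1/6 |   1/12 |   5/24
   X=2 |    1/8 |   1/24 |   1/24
H(X,Y) = 2.9550, H(X) = 1.5157, H(Y|X) = 1.4393 (all in bits)

Chain rule: H(X,Y) = H(X) + H(Y|X)

Left side — joint entropy directly:
H(X,Y) = -Σ p(x,y) log p(x,y) = 2.9550 bits

Right side — compute H(Y|X) from the conditional distributions:
P(X) = (1/3, 11/24, 5/24), so H(X) = 1.5157 bits
H(Y|X) = Σ_x P(X=x) · H(Y|X=x):
  P(Y|X=0) = (3/8, 1/2, 1/8), H(Y|X=0) = 1.4056, weight P(X=0) = 1/3
  P(Y|X=1) = (4/11, 2/11, 5/11), H(Y|X=1) = 1.4949, weight P(X=1) = 11/24
  P(Y|X=2) = (3/5, 1/5, 1/5), H(Y|X=2) = 1.3710, weight P(X=2) = 5/24
H(Y|X) = 1.4393 bits

H(X) + H(Y|X) = 1.5157 + 1.4393 = 2.9550 bits

Both sides equal 2.9550 bits. ✓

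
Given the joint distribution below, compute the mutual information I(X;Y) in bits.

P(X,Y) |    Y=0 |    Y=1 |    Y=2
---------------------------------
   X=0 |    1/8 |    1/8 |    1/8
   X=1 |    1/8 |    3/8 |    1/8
0.0488 bits

Mutual information: I(X;Y) = H(X) + H(Y) - H(X,Y)

Marginals:
P(X) = (3/8, 5/8), H(X) = 0.9544 bits
P(Y) = (1/4, 1/2, 1/4), H(Y) = 1.5000 bits

Joint entropy: H(X,Y) = 2.4056 bits

I(X;Y) = 0.9544 + 1.5000 - 2.4056 = 0.0488 bits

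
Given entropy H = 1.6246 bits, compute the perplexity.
3.0836

Perplexity is 2^H (or exp(H) for natural log).

H = 1.6246 bits
Perplexity = 2^1.6246 = 3.0836

Interpretation: The model's uncertainty is equivalent to choosing uniformly among 3.1 options.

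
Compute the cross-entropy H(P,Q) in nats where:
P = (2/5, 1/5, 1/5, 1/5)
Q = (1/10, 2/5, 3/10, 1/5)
1.6670 nats

Cross-entropy: H(P,Q) = -Σ p(x) log q(x)

Alternatively: H(P,Q) = H(P) + D_KL(P||Q)
H(P) = 1.3322 nats
D_KL(P||Q) = 0.3348 nats

H(P,Q) = 1.3322 + 0.3348 = 1.6670 nats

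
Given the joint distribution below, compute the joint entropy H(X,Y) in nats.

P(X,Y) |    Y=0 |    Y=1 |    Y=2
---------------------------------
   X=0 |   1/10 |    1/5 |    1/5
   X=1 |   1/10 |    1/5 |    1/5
1.7481 nats

Joint entropy is H(X,Y) = -Σ_{x,y} p(x,y) log p(x,y).

Summing over all non-zero entries:
H(X,Y) = -[1/10·log_e(1/10) + 1/5·log_e(1/5) + 1/5·log_e(1/5) + 1/10·log_e(1/10) + 1/5·log_e(1/5) + 1/5·log_e(1/5)]
H(X,Y) = 1.7481 nats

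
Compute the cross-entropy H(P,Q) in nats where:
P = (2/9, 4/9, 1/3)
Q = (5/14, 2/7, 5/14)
1.1288 nats

Cross-entropy: H(P,Q) = -Σ p(x) log q(x)

Alternatively: H(P,Q) = H(P) + D_KL(P||Q)
H(P) = 1.0609 nats
D_KL(P||Q) = 0.0679 nats

H(P,Q) = 1.0609 + 0.0679 = 1.1288 nats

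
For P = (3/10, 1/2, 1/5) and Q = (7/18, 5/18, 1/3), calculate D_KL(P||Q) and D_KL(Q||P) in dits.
D_KL(P||Q) = 0.0495, D_KL(Q||P) = 0.0469

KL divergence is not symmetric: D_KL(P||Q) ≠ D_KL(Q||P) in general.

D_KL(P||Q) = 0.0495 dits
D_KL(Q||P) = 0.0469 dits

No, they are not equal!

This asymmetry is why KL divergence is not a true distance metric.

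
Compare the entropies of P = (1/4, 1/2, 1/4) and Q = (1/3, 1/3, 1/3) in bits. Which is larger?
Q

Computing entropies in bits:
H(P) = 1.5000
H(Q) = 1.5850

Distribution Q has higher entropy.

Intuition: The distribution closer to uniform (more spread out) has higher entropy.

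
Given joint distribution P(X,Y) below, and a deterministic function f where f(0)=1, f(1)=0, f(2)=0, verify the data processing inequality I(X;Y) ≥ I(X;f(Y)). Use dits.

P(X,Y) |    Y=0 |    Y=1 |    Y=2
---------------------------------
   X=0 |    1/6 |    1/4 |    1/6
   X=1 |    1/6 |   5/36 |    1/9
I(X;Y) = 0.0034, I(X;f(Y)) = 0.0031, inequality holds: 0.0034 ≥ 0.0031

Data Processing Inequality: For any Markov chain X → Y → Z, we have I(X;Y) ≥ I(X;Z).

Here Z = f(Y) is a deterministic function of Y, forming X → Y → Z.

Original I(X;Y) = 0.0034 dits

After applying f:
P(X,Z) where Z=f(Y):
- P(X,Z=0) = P(X,Y=1) + P(X,Y=2)
- P(X,Z=1) = P(X,Y=0)

I(X;Z) = I(X;f(Y)) = 0.0031 dits

Verification: 0.0034 ≥ 0.0031 ✓

Information cannot be created by processing; the function f can only lose information about X.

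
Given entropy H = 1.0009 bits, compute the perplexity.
2.0012

Perplexity is 2^H (or exp(H) for natural log).

H = 1.0009 bits
Perplexity = 2^1.0009 = 2.0012

Interpretation: The model's uncertainty is equivalent to choosing uniformly among 2.0 options.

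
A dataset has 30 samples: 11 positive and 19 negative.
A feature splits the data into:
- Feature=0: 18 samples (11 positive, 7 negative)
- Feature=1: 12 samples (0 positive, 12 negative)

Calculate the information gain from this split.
0.3696 bits

Information Gain = H(Y) - H(Y|Feature)

Before split:
P(positive) = 11/30 = 0.3667
H(Y) = 0.9481 bits

After split:
Feature=0: H = 0.9641 bits (weight = 18/30)
Feature=1: H = 0.0000 bits (weight = 12/30)
H(Y|Feature) = (18/30)×0.9641 + (12/30)×0.0000 = 0.5784 bits

Information Gain = 0.9481 - 0.5784 = 0.3696 bits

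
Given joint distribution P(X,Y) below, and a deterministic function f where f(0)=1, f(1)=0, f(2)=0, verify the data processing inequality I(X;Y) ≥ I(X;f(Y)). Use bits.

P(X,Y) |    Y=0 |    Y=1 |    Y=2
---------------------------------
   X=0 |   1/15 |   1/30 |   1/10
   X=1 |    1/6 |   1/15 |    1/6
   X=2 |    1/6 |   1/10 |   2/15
I(X;Y) = 0.0149, I(X;f(Y)) = 0.0034, inequality holds: 0.0149 ≥ 0.0034

Data Processing Inequality: For any Markov chain X → Y → Z, we have I(X;Y) ≥ I(X;Z).

Here Z = f(Y) is a deterministic function of Y, forming X → Y → Z.

Original I(X;Y) = 0.0149 bits

After applying f:
P(X,Z) where Z=f(Y):
- P(X,Z=0) = P(X,Y=1) + P(X,Y=2)
- P(X,Z=1) = P(X,Y=0)

I(X;Z) = I(X;f(Y)) = 0.0034 bits

Verification: 0.0149 ≥ 0.0034 ✓

Information cannot be created by processing; the function f can only lose information about X.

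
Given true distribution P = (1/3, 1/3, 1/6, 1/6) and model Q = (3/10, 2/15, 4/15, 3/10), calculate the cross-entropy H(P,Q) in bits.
2.1553 bits

Cross-entropy: H(P,Q) = -Σ p(x) log q(x)

Alternatively: H(P,Q) = H(P) + D_KL(P||Q)
H(P) = 1.9183 bits
D_KL(P||Q) = 0.2370 bits

H(P,Q) = 1.9183 + 0.2370 = 2.1553 bits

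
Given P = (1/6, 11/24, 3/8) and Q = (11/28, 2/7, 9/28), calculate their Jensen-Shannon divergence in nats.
0.0347 nats

Jensen-Shannon divergence is:
JSD(P||Q) = 0.5 × D_KL(P||M) + 0.5 × D_KL(Q||M)
where M = 0.5 × (P + Q) is the mixture distribution.

M = 0.5 × (1/6, 11/24, 3/8) + 0.5 × (11/28, 2/7, 9/28) = (0.279762, 0.372024, 0.348214)

D_KL(P||M) = 0.0371 nats
D_KL(Q||M) = 0.0322 nats

JSD(P||Q) = 0.5 × 0.0371 + 0.5 × 0.0322 = 0.0347 nats

Unlike KL divergence, JSD is symmetric and bounded: 0 ≤ JSD ≤ log(2).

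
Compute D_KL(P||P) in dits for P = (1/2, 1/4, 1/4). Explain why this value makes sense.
0.0000 dits

KL divergence satisfies the Gibbs inequality: D_KL(P||Q) ≥ 0 for all distributions P, Q.

D_KL(P||Q) = Σ p(x) log(p(x)/q(x))
Each term is p(x) × log_10(p(x)/p(x)) = p(x) × log_10(1) = 0, so the sum is 0.
D_KL(P||Q) = 0.0000 dits

When P = Q, the KL divergence is exactly 0, as there is no 'divergence' between identical distributions.

This non-negativity is a fundamental property: relative entropy cannot be negative because it measures how different Q is from P.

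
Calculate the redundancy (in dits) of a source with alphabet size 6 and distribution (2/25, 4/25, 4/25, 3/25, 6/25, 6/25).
0.0277 dits

Redundancy measures how far a source is from maximum entropy:
R = H_max - H(X)

Maximum entropy for 6 symbols: H_max = log_10(6) = 0.7782 dits
Actual entropy: H(X) = 0.7504 dits
Redundancy: R = 0.7782 - 0.7504 = 0.0277 dits

This redundancy represents potential for compression: the source could be compressed by 0.0277 dits per symbol.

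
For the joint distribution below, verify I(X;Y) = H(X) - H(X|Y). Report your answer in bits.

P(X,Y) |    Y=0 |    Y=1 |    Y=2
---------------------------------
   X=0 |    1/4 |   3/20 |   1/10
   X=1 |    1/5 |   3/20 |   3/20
I(X;Y) = 0.0113 bits

Mutual information has multiple equivalent forms:
- I(X;Y) = H(X) - H(X|Y)
- I(X;Y) = H(Y) - H(Y|X)
- I(X;Y) = H(X) + H(Y) - H(X,Y)

Computing all quantities:
H(X) = 1.0000, H(Y) = 1.5395, H(X,Y) = 2.5282
H(X|Y) = 0.9887, H(Y|X) = 1.5282

Verification:
H(X) - H(X|Y) = 1.0000 - 0.9887 = 0.0113
H(Y) - H(Y|X) = 1.5395 - 1.5282 = 0.0113
H(X) + H(Y) - H(X,Y) = 1.0000 + 1.5395 - 2.5282 = 0.0113

All forms give I(X;Y) = 0.0113 bits. ✓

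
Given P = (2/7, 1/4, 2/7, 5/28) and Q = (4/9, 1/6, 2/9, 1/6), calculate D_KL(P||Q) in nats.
0.0593 nats

KL divergence: D_KL(P||Q) = Σ p(x) log(p(x)/q(x))

Computing term by term:
  x=0: 2/7 × log_e[(2/7)/(4/9)] = 2/7 × -0.4418 = -0.1262
  x=1: 1/4 × log_e[(1/4)/(1/6)] = 1/4 × 0.4055 = 0.1014
  x=2: 2/7 × log_e[(2/7)/(2/9)] = 2/7 × 0.2513 = 0.0718
  x=3: 5/28 × log_e[(5/28)/(1/6)] = 5/28 × 0.0690 = 0.0123

D_KL(P||Q) = 0.0593 nats

Note: KL divergence is always non-negative and equals 0 iff P = Q.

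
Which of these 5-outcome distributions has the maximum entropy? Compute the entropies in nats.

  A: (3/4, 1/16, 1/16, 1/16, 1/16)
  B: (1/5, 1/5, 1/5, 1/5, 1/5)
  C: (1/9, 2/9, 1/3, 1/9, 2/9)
B

For a discrete distribution over n outcomes, entropy is maximized by the uniform distribution.

Computing entropies:
H(A) = 0.9089 nats
H(B) = 1.6094 nats
H(C) = 1.5230 nats

The uniform distribution (where all probabilities equal 1/5) achieves the maximum entropy of log_e(5) = 1.6094 nats.

Distribution B has the highest entropy.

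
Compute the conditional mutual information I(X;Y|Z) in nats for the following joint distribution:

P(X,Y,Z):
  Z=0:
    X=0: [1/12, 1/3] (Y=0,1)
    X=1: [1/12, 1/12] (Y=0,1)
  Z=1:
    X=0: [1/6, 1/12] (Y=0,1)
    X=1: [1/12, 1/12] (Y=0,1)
0.0307 nats

Conditional mutual information: I(X;Y|Z) = H(X|Z) + H(Y|Z) - H(X,Y|Z)

H(Z) = 0.6792
H(X,Z) = 1.3086 → H(X|Z) = 0.6294
H(Y,Z) = 1.3086 → H(Y|Z) = 0.6294
H(X,Y,Z) = 1.9073 → H(X,Y|Z) = 1.2281

I(X;Y|Z) = 0.6294 + 0.6294 - 1.2281 = 0.0307 nats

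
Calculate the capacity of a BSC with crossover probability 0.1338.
0.4322 bits

For a binary symmetric channel (BSC) with error probability p:
Capacity C = 1 - H(p) bits per symbol

where H(p) = -p log₂(p) - (1-p) log₂(1-p) is the binary entropy function.

H(0.1338) = 0.5678 bits
C = 1 - 0.5678 = 0.4322 bits per symbol

This means we can reliably transmit up to 0.4322 bits of information per channel use.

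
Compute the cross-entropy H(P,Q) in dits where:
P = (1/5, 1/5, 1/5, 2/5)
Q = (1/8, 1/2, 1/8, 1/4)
0.6623 dits

Cross-entropy: H(P,Q) = -Σ p(x) log q(x)

Alternatively: H(P,Q) = H(P) + D_KL(P||Q)
H(P) = 0.5786 dits
D_KL(P||Q) = 0.0837 dits

H(P,Q) = 0.5786 + 0.0837 = 0.6623 dits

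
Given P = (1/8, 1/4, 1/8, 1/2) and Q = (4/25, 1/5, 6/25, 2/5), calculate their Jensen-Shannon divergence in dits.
0.0063 dits

Jensen-Shannon divergence is:
JSD(P||Q) = 0.5 × D_KL(P||M) + 0.5 × D_KL(Q||M)
where M = 0.5 × (P + Q) is the mixture distribution.

M = 0.5 × (1/8, 1/4, 1/8, 1/2) + 0.5 × (4/25, 1/5, 6/25, 2/5) = (0.1425, 9/40, 0.1825, 9/20)

D_KL(P||M) = 0.0067 dits
D_KL(Q||M) = 0.0059 dits

JSD(P||Q) = 0.5 × 0.0067 + 0.5 × 0.0059 = 0.0063 dits

Unlike KL divergence, JSD is symmetric and bounded: 0 ≤ JSD ≤ log(2).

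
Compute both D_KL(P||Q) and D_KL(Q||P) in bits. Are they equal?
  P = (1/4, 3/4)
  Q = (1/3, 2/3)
D_KL(P||Q) = 0.0237, D_KL(Q||P) = 0.0251

KL divergence is not symmetric: D_KL(P||Q) ≠ D_KL(Q||P) in general.

D_KL(P||Q) = 0.0237 bits
D_KL(Q||P) = 0.0251 bits

No, they are not equal!

This asymmetry is why KL divergence is not a true distance metric.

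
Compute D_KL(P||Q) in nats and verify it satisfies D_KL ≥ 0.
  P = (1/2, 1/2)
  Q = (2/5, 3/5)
0.0204 nats

KL divergence satisfies the Gibbs inequality: D_KL(P||Q) ≥ 0 for all distributions P, Q.

D_KL(P||Q) = Σ p(x) log(p(x)/q(x))
Term by term:
  x=0: 1/2 × log_e[(1/2)/(2/5)] = 0.1116
  x=1: 1/2 × log_e[(1/2)/(3/5)] = -0.0912
D_KL(P||Q) = 0.0204 nats

D_KL(P||Q) = 0.0204 ≥ 0 ✓

This non-negativity is a fundamental property: relative entropy cannot be negative because it measures how different Q is from P.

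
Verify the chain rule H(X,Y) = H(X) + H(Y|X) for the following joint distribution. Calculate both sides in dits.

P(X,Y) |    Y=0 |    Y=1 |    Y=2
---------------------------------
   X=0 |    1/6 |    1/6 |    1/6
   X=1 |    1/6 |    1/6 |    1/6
H(X,Y) = 0.7782, H(X) = 0.3010, H(Y|X) = 0.4771 (all in dits)

Chain rule: H(X,Y) = H(X) + H(Y|X)

Left side — joint entropy directly:
H(X,Y) = -Σ p(x,y) log p(x,y) = 0.7782 dits

Right side — compute H(Y|X) from the conditional distributions:
P(X) = (1/2, 1/2), so H(X) = 0.3010 dits
H(Y|X) = Σ_x P(X=x) · H(Y|X=x):
  P(Y|X=0) = (1/3, 1/3, 1/3), H(Y|X=0) = 0.4771, weight P(X=0) = 1/2
  P(Y|X=1) = (1/3, 1/3, 1/3), H(Y|X=1) = 0.4771, weight P(X=1) = 1/2
H(Y|X) = 0.4771 dits

H(X) + H(Y|X) = 0.3010 + 0.4771 = 0.7782 dits

Both sides equal 0.7782 dits. ✓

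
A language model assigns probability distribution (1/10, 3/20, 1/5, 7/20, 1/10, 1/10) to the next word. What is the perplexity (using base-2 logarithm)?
5.2839

Perplexity is 2^H (or exp(H) for natural log).

First, H = -Σ p log p = 2.4016 bits
Perplexity = 2^2.4016 = 5.2839

Interpretation: The model's uncertainty is equivalent to choosing uniformly among 5.3 options.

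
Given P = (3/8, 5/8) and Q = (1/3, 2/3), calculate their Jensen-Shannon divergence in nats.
0.0009 nats

Jensen-Shannon divergence is:
JSD(P||Q) = 0.5 × D_KL(P||M) + 0.5 × D_KL(Q||M)
where M = 0.5 × (P + Q) is the mixture distribution.

M = 0.5 × (3/8, 5/8) + 0.5 × (1/3, 2/3) = (0.354167, 0.645833)

D_KL(P||M) = 0.0009 nats
D_KL(Q||M) = 0.0010 nats

JSD(P||Q) = 0.5 × 0.0009 + 0.5 × 0.0010 = 0.0009 nats

Unlike KL divergence, JSD is symmetric and bounded: 0 ≤ JSD ≤ log(2).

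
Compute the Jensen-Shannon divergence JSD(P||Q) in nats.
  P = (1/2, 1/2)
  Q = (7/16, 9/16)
0.0020 nats

Jensen-Shannon divergence is:
JSD(P||Q) = 0.5 × D_KL(P||M) + 0.5 × D_KL(Q||M)
where M = 0.5 × (P + Q) is the mixture distribution.

M = 0.5 × (1/2, 1/2) + 0.5 × (7/16, 9/16) = (15/32, 17/32)

D_KL(P||M) = 0.0020 nats
D_KL(Q||M) = 0.0020 nats

JSD(P||Q) = 0.5 × 0.0020 + 0.5 × 0.0020 = 0.0020 nats

Unlike KL divergence, JSD is symmetric and bounded: 0 ≤ JSD ≤ log(2).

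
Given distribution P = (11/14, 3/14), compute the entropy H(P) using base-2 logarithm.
0.7496 bits

Shannon entropy is H(X) = -Σ p(x) log p(x).

For P = (11/14, 3/14):
H = -11/14 × log_2(11/14) -3/14 × log_2(3/14)
H = 0.7496 bits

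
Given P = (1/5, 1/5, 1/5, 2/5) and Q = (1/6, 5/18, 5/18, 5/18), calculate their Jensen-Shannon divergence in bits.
0.0183 bits

Jensen-Shannon divergence is:
JSD(P||Q) = 0.5 × D_KL(P||M) + 0.5 × D_KL(Q||M)
where M = 0.5 × (P + Q) is the mixture distribution.

M = 0.5 × (1/5, 1/5, 1/5, 2/5) + 0.5 × (1/6, 5/18, 5/18, 5/18) = (0.183333, 0.238889, 0.238889, 0.338889)

D_KL(P||M) = 0.0182 bits
D_KL(Q||M) = 0.0183 bits

JSD(P||Q) = 0.5 × 0.0182 + 0.5 × 0.0183 = 0.0183 bits

Unlike KL divergence, JSD is symmetric and bounded: 0 ≤ JSD ≤ log(2).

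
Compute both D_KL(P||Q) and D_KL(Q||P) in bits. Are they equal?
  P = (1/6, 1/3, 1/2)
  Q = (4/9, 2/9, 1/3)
D_KL(P||Q) = 0.2516, D_KL(Q||P) = 0.3039

KL divergence is not symmetric: D_KL(P||Q) ≠ D_KL(Q||P) in general.

D_KL(P||Q) = 0.2516 bits
D_KL(Q||P) = 0.3039 bits

No, they are not equal!

This asymmetry is why KL divergence is not a true distance metric.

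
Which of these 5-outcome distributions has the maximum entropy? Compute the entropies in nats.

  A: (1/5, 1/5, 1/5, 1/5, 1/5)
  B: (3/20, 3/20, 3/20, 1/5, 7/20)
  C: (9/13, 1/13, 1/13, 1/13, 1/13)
A

For a discrete distribution over n outcomes, entropy is maximized by the uniform distribution.

Computing entropies:
H(A) = 1.6094 nats
H(B) = 1.5430 nats
H(C) = 1.0438 nats

The uniform distribution (where all probabilities equal 1/5) achieves the maximum entropy of log_e(5) = 1.6094 nats.

Distribution A has the highest entropy.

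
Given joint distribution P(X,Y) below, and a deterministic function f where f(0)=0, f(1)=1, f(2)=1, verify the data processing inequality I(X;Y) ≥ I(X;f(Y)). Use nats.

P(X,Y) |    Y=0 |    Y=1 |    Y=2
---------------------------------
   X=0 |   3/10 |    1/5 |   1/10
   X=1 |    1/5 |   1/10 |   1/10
I(X;Y) = 0.0069, I(X;f(Y)) = 0.0000, inequality holds: 0.0069 ≥ 0.0000

Data Processing Inequality: For any Markov chain X → Y → Z, we have I(X;Y) ≥ I(X;Z).

Here Z = f(Y) is a deterministic function of Y, forming X → Y → Z.

Original I(X;Y) = 0.0069 nats

After applying f:
P(X,Z) where Z=f(Y):
- P(X,Z=0) = P(X,Y=0)
- P(X,Z=1) = P(X,Y=1) + P(X,Y=2)

I(X;Z) = I(X;f(Y)) = 0.0000 nats

Verification: 0.0069 ≥ 0.0000 ✓

Information cannot be created by processing; the function f can only lose information about X.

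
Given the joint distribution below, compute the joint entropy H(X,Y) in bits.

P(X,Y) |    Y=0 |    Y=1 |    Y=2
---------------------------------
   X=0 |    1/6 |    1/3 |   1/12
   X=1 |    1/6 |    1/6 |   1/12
2.4183 bits

Joint entropy is H(X,Y) = -Σ_{x,y} p(x,y) log p(x,y).

Summing over all non-zero entries:
H(X,Y) = -[1/6·log_2(1/6) + 1/3·log_2(1/3) + 1/12·log_2(1/12) + 1/6·log_2(1/6) + 1/6·log_2(1/6) + 1/12·log_2(1/12)]
H(X,Y) = 2.4183 bits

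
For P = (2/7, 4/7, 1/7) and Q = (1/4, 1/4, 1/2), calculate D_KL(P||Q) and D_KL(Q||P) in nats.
D_KL(P||Q) = 0.3316, D_KL(Q||P) = 0.3863

KL divergence is not symmetric: D_KL(P||Q) ≠ D_KL(Q||P) in general.

D_KL(P||Q) = 0.3316 nats
D_KL(Q||P) = 0.3863 nats

No, they are not equal!

This asymmetry is why KL divergence is not a true distance metric.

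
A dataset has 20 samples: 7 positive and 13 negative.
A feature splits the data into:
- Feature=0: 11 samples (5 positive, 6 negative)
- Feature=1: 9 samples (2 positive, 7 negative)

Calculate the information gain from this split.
0.0435 bits

Information Gain = H(Y) - H(Y|Feature)

Before split:
P(positive) = 7/20 = 0.3500
H(Y) = 0.9341 bits

After split:
Feature=0: H = 0.9940 bits (weight = 11/20)
Feature=1: H = 0.7642 bits (weight = 9/20)
H(Y|Feature) = (11/20)×0.9940 + (9/20)×0.7642 = 0.8906 bits

Information Gain = 0.9341 - 0.8906 = 0.0435 bits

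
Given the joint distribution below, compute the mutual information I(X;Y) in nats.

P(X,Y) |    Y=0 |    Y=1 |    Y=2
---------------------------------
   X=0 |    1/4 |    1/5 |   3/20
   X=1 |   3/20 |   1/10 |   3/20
0.0095 nats

Mutual information: I(X;Y) = H(X) + H(Y) - H(X,Y)

Marginals:
P(X) = (3/5, 2/5), H(X) = 0.6730 nats
P(Y) = (2/5, 3/10, 3/10), H(Y) = 1.0889 nats

Joint entropy: H(X,Y) = 1.7524 nats

I(X;Y) = 0.6730 + 1.0889 - 1.7524 = 0.0095 nats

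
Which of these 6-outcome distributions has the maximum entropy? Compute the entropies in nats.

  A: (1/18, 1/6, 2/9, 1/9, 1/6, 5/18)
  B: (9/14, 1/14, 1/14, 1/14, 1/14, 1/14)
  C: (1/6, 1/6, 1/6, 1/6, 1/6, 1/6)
C

For a discrete distribution over n outcomes, entropy is maximized by the uniform distribution.

Computing entropies:
H(A) = 1.6920 nats
H(B) = 1.2266 nats
H(C) = 1.7918 nats

The uniform distribution (where all probabilities equal 1/6) achieves the maximum entropy of log_e(6) = 1.7918 nats.

Distribution C has the highest entropy.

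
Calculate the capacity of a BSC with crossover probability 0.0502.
0.7128 bits

For a binary symmetric channel (BSC) with error probability p:
Capacity C = 1 - H(p) bits per symbol

where H(p) = -p log₂(p) - (1-p) log₂(1-p) is the binary entropy function.

H(0.0502) = 0.2872 bits
C = 1 - 0.2872 = 0.7128 bits per symbol

This means we can reliably transmit up to 0.7128 bits of information per channel use.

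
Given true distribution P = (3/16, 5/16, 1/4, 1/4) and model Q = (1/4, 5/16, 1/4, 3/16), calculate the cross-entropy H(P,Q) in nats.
1.3885 nats

Cross-entropy: H(P,Q) = -Σ p(x) log q(x)

Alternatively: H(P,Q) = H(P) + D_KL(P||Q)
H(P) = 1.3705 nats
D_KL(P||Q) = 0.0180 nats

H(P,Q) = 1.3705 + 0.0180 = 1.3885 nats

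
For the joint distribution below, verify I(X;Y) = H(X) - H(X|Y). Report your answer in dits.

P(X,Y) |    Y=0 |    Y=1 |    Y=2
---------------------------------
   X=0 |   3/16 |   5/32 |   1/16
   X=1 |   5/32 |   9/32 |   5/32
I(X;Y) = 0.0098 dits

Mutual information has multiple equivalent forms:
- I(X;Y) = H(X) - H(X|Y)
- I(X;Y) = H(Y) - H(Y|X)
- I(X;Y) = H(X) + H(Y) - H(X,Y)

Computing all quantities:
H(X) = 0.2934, H(Y) = 0.4609, H(X,Y) = 0.7444
H(X|Y) = 0.2835, H(Y|X) = 0.4511

Verification:
H(X) - H(X|Y) = 0.2934 - 0.2835 = 0.0098
H(Y) - H(Y|X) = 0.4609 - 0.4511 = 0.0098
H(X) + H(Y) - H(X,Y) = 0.2934 + 0.4609 - 0.7444 = 0.0098

All forms give I(X;Y) = 0.0098 dits. ✓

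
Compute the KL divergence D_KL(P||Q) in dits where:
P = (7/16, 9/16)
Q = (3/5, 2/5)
0.0233 dits

KL divergence: D_KL(P||Q) = Σ p(x) log(p(x)/q(x))

Computing term by term:
  x=0: 7/16 × log_10[(7/16)/(3/5)] = 7/16 × -0.1372 = -0.0600
  x=1: 9/16 × log_10[(9/16)/(2/5)] = 9/16 × 0.1481 = 0.0833

D_KL(P||Q) = 0.0233 dits

Note: KL divergence is always non-negative and equals 0 iff P = Q.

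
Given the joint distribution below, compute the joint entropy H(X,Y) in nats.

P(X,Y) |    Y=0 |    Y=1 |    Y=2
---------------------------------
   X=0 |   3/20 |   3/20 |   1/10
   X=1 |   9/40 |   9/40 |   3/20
1.7552 nats

Joint entropy is H(X,Y) = -Σ_{x,y} p(x,y) log p(x,y).

Summing over all non-zero entries:
H(X,Y) = -[3/20·log_e(3/20) + 3/20·log_e(3/20) + 1/10·log_e(1/10) + 9/40·log_e(9/40) + 9/40·log_e(9/40) + 3/20·log_e(3/20)]
H(X,Y) = 1.7552 nats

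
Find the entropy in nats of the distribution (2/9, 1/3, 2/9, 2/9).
1.3689 nats

Shannon entropy is H(X) = -Σ p(x) log p(x).

For P = (2/9, 1/3, 2/9, 2/9):
H = -2/9 × log_e(2/9) -1/3 × log_e(1/3) -2/9 × log_e(2/9) -2/9 × log_e(2/9)
H = 1.3689 nats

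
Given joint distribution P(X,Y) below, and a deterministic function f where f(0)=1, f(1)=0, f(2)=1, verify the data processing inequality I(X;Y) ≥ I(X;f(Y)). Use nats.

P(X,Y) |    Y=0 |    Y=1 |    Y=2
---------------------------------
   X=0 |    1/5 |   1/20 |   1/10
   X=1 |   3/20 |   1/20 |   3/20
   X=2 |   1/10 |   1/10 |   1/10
I(X;Y) = 0.0331, I(X;f(Y)) = 0.0224, inequality holds: 0.0331 ≥ 0.0224

Data Processing Inequality: For any Markov chain X → Y → Z, we have I(X;Y) ≥ I(X;Z).

Here Z = f(Y) is a deterministic function of Y, forming X → Y → Z.

Original I(X;Y) = 0.0331 nats

After applying f:
P(X,Z) where Z=f(Y):
- P(X,Z=0) = P(X,Y=1)
- P(X,Z=1) = P(X,Y=0) + P(X,Y=2)

I(X;Z) = I(X;f(Y)) = 0.0224 nats

Verification: 0.0331 ≥ 0.0224 ✓

Information cannot be created by processing; the function f can only lose information about X.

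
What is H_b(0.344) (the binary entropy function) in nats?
0.6437 nats

The binary entropy function is:
H(p) = -p log(p) - (1-p) log(1-p)

H(0.344) = -0.344 × log_e(0.344) - 0.656 × log_e(0.656)
H(0.344) = 0.6437 nats

Note: Binary entropy is maximized at p=0.5 (H=1 bit) and minimized at p=0 or p=1 (H=0).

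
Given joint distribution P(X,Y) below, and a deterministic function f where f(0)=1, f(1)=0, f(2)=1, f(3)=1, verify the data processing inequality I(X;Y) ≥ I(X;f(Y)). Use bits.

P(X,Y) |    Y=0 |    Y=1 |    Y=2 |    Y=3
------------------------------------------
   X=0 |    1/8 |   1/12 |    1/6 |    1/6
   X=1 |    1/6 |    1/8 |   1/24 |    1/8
I(X;Y) = 0.0676, I(X;f(Y)) = 0.0153, inequality holds: 0.0676 ≥ 0.0153

Data Processing Inequality: For any Markov chain X → Y → Z, we have I(X;Y) ≥ I(X;Z).

Here Z = f(Y) is a deterministic function of Y, forming X → Y → Z.

Original I(X;Y) = 0.0676 bits

After applying f:
P(X,Z) where Z=f(Y):
- P(X,Z=0) = P(X,Y=1)
- P(X,Z=1) = P(X,Y=0) + P(X,Y=2) + P(X,Y=3)

I(X;Z) = I(X;f(Y)) = 0.0153 bits

Verification: 0.0676 ≥ 0.0153 ✓

Information cannot be created by processing; the function f can only lose information about X.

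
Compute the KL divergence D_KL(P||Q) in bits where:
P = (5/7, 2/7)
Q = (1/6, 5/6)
1.0584 bits

KL divergence: D_KL(P||Q) = Σ p(x) log(p(x)/q(x))

Computing term by term:
  x=0: 5/7 × log_2[(5/7)/(1/6)] = 5/7 × 2.0995 = 1.4997
  x=1: 2/7 × log_2[(2/7)/(5/6)] = 2/7 × -1.5443 = -0.4412

D_KL(P||Q) = 1.0584 bits

Note: KL divergence is always non-negative and equals 0 iff P = Q.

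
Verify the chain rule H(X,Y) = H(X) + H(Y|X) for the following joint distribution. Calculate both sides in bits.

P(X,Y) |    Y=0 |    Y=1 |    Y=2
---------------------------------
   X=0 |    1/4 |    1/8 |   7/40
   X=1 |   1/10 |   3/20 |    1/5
H(X,Y) = 2.5222, H(X) = 0.9928, H(Y|X) = 1.5294 (all in bits)

Chain rule: H(X,Y) = H(X) + H(Y|X)

Left side — joint entropy directly:
H(X,Y) = -Σ p(x,y) log p(x,y) = 2.5222 bits

Right side — compute H(Y|X) from the conditional distributions:
P(X) = (11/20, 9/20), so H(X) = 0.9928 bits
H(Y|X) = Σ_x P(X=x) · H(Y|X=x):
  P(Y|X=0) = (5/11, 5/22, 7/22), H(Y|X=0) = 1.5285, weight P(X=0) = 11/20
  P(Y|X=1) = (2/9, 1/3, 4/9), H(Y|X=1) = 1.5305, weight P(X=1) = 9/20
H(Y|X) = 1.5294 bits

H(X) + H(Y|X) = 0.9928 + 1.5294 = 2.5222 bits

Both sides equal 2.5222 bits. ✓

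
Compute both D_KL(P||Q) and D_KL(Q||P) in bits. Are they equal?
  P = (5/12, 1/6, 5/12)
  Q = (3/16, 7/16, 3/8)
D_KL(P||Q) = 0.3113, D_KL(Q||P) = 0.3361

KL divergence is not symmetric: D_KL(P||Q) ≠ D_KL(Q||P) in general.

D_KL(P||Q) = 0.3113 bits
D_KL(Q||P) = 0.3361 bits

No, they are not equal!

This asymmetry is why KL divergence is not a true distance metric.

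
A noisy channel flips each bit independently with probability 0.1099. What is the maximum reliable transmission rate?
0.5004 bits

For a binary symmetric channel (BSC) with error probability p:
Capacity C = 1 - H(p) bits per symbol

where H(p) = -p log₂(p) - (1-p) log₂(1-p) is the binary entropy function.

H(0.1099) = 0.4996 bits
C = 1 - 0.4996 = 0.5004 bits per symbol

This means we can reliably transmit up to 0.5004 bits of information per channel use.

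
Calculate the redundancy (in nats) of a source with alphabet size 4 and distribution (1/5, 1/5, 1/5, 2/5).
0.0541 nats

Redundancy measures how far a source is from maximum entropy:
R = H_max - H(X)

Maximum entropy for 4 symbols: H_max = log_e(4) = 1.3863 nats
Actual entropy: H(X) = 1.3322 nats
Redundancy: R = 1.3863 - 1.3322 = 0.0541 nats

This redundancy represents potential for compression: the source could be compressed by 0.0541 nats per symbol.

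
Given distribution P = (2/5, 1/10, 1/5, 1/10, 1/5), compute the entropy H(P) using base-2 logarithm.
2.1219 bits

Shannon entropy is H(X) = -Σ p(x) log p(x).

For P = (2/5, 1/10, 1/5, 1/10, 1/5):
H = -2/5 × log_2(2/5) -1/10 × log_2(1/10) -1/5 × log_2(1/5) -1/10 × log_2(1/10) -1/5 × log_2(1/5)
H = 2.1219 bits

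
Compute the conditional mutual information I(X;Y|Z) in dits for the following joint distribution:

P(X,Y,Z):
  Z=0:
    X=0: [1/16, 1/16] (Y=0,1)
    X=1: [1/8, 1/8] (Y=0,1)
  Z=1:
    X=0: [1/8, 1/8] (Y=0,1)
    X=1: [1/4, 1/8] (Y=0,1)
0.0038 dits

Conditional mutual information: I(X;Y|Z) = H(X|Z) + H(Y|Z) - H(X,Y|Z)

H(Z) = 0.2873
H(X,Z) = 0.5737 → H(X|Z) = 0.2863
H(Y,Z) = 0.5829 → H(Y|Z) = 0.2956
H(X,Y,Z) = 0.8655 → H(X,Y|Z) = 0.5781

I(X;Y|Z) = 0.2863 + 0.2956 - 0.5781 = 0.0038 dits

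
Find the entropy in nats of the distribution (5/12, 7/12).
0.6792 nats

Shannon entropy is H(X) = -Σ p(x) log p(x).

For P = (5/12, 7/12):
H = -5/12 × log_e(5/12) -7/12 × log_e(7/12)
H = 0.6792 nats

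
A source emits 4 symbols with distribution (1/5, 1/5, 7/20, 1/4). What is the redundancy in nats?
0.0285 nats

Redundancy measures how far a source is from maximum entropy:
R = H_max - H(X)

Maximum entropy for 4 symbols: H_max = log_e(4) = 1.3863 nats
Actual entropy: H(X) = 1.3578 nats
Redundancy: R = 1.3863 - 1.3578 = 0.0285 nats

This redundancy represents potential for compression: the source could be compressed by 0.0285 nats per symbol.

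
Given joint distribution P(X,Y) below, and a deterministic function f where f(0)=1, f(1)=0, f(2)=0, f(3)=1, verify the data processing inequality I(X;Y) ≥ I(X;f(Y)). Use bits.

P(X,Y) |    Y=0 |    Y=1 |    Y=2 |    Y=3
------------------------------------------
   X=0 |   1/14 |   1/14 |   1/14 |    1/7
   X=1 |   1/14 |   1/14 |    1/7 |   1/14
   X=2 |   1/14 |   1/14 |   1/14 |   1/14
I(X;Y) = 0.0410, I(X;f(Y)) = 0.0207, inequality holds: 0.0410 ≥ 0.0207

Data Processing Inequality: For any Markov chain X → Y → Z, we have I(X;Y) ≥ I(X;Z).

Here Z = f(Y) is a deterministic function of Y, forming X → Y → Z.

Original I(X;Y) = 0.0410 bits

After applying f:
P(X,Z) where Z=f(Y):
- P(X,Z=0) = P(X,Y=1) + P(X,Y=2)
- P(X,Z=1) = P(X,Y=0) + P(X,Y=3)

I(X;Z) = I(X;f(Y)) = 0.0207 bits

Verification: 0.0410 ≥ 0.0207 ✓

Information cannot be created by processing; the function f can only lose information about X.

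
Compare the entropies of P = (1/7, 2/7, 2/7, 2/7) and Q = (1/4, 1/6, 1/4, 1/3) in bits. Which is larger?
Q

Computing entropies in bits:
H(P) = 1.9502
H(Q) = 1.9591

Distribution Q has higher entropy.

Intuition: The distribution closer to uniform (more spread out) has higher entropy.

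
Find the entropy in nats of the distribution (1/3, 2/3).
0.6365 nats

Shannon entropy is H(X) = -Σ p(x) log p(x).

For P = (1/3, 2/3):
H = -1/3 × log_e(1/3) -2/3 × log_e(2/3)
H = 0.6365 nats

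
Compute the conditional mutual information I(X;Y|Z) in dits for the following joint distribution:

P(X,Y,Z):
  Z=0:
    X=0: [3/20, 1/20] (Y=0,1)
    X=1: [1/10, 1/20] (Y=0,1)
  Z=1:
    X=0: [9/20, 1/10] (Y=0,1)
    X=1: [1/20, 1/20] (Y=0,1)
0.0098 dits

Conditional mutual information: I(X;Y|Z) = H(X|Z) + H(Y|Z) - H(X,Y|Z)

H(Z) = 0.2812
H(X,Z) = 0.5062 → H(X|Z) = 0.2250
H(Y,Z) = 0.5246 → H(Y|Z) = 0.2434
H(X,Y,Z) = 0.7398 → H(X,Y|Z) = 0.4587

I(X;Y|Z) = 0.2250 + 0.2434 - 0.4587 = 0.0098 dits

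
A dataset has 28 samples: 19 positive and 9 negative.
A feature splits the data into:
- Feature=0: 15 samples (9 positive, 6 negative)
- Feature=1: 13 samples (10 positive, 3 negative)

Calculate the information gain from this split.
0.0239 bits

Information Gain = H(Y) - H(Y|Feature)

Before split:
P(positive) = 19/28 = 0.6786
H(Y) = 0.9059 bits

After split:
Feature=0: H = 0.9710 bits (weight = 15/28)
Feature=1: H = 0.7793 bits (weight = 13/28)
H(Y|Feature) = (15/28)×0.9710 + (13/28)×0.7793 = 0.8820 bits

Information Gain = 0.9059 - 0.8820 = 0.0239 bits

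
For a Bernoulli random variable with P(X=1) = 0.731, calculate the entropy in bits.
0.8400 bits

The binary entropy function is:
H(p) = -p log(p) - (1-p) log(1-p)

H(0.731) = -0.731 × log_2(0.731) - 0.269 × log_2(0.269)
H(0.731) = 0.8400 bits

Note: Binary entropy is maximized at p=0.5 (H=1 bit) and minimized at p=0 or p=1 (H=0).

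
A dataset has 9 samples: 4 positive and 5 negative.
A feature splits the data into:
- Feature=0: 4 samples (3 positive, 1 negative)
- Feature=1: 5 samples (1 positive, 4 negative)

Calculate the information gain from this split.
0.2294 bits

Information Gain = H(Y) - H(Y|Feature)

Before split:
P(positive) = 4/9 = 0.4444
H(Y) = 0.9911 bits

After split:
Feature=0: H = 0.8113 bits (weight = 4/9)
Feature=1: H = 0.7219 bits (weight = 5/9)
H(Y|Feature) = (4/9)×0.8113 + (5/9)×0.7219 = 0.7616 bits

Information Gain = 0.9911 - 0.7616 = 0.2294 bits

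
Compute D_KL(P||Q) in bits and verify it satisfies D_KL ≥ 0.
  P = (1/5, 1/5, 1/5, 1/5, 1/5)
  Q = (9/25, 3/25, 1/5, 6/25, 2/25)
0.1896 bits

KL divergence satisfies the Gibbs inequality: D_KL(P||Q) ≥ 0 for all distributions P, Q.

D_KL(P||Q) = Σ p(x) log(p(x)/q(x))
Term by term:
  x=0: 1/5 × log_2[(1/5)/(9/25)] = -0.1696
  x=1: 1/5 × log_2[(1/5)/(3/25)] = 0.1474
  x=2: 1/5 × log_2[(1/5)/(1/5)] = 0.0000
  x=3: 1/5 × log_2[(1/5)/(6/25)] = -0.0526
  x=4: 1/5 × log_2[(1/5)/(2/25)] = 0.2644
D_KL(P||Q) = 0.1896 bits

D_KL(P||Q) = 0.1896 ≥ 0 ✓

This non-negativity is a fundamental property: relative entropy cannot be negative because it measures how different Q is from P.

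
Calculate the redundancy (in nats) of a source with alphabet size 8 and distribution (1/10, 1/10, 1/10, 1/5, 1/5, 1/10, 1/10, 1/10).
0.0541 nats

Redundancy measures how far a source is from maximum entropy:
R = H_max - H(X)

Maximum entropy for 8 symbols: H_max = log_e(8) = 2.0794 nats
Actual entropy: H(X) = 2.0253 nats
Redundancy: R = 2.0794 - 2.0253 = 0.0541 nats

This redundancy represents potential for compression: the source could be compressed by 0.0541 nats per symbol.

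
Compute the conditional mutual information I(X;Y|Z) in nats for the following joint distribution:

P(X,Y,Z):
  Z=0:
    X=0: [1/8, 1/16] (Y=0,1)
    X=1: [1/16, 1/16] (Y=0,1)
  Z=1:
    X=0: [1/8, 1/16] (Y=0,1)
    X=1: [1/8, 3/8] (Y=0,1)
0.0545 nats

Conditional mutual information: I(X;Y|Z) = H(X|Z) + H(Y|Z) - H(X,Y|Z)

H(Z) = 0.6211
H(X,Z) = 1.2342 → H(X|Z) = 0.6132
H(Y,Z) = 1.2820 → H(Y|Z) = 0.6610
H(X,Y,Z) = 1.8407 → H(X,Y|Z) = 1.2197

I(X;Y|Z) = 0.6132 + 0.6610 - 1.2197 = 0.0545 nats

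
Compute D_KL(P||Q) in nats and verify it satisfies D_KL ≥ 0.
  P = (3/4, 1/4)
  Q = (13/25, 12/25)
0.1116 nats

KL divergence satisfies the Gibbs inequality: D_KL(P||Q) ≥ 0 for all distributions P, Q.

D_KL(P||Q) = Σ p(x) log(p(x)/q(x))
Term by term:
  x=0: 3/4 × log_e[(3/4)/(13/25)] = 0.2747
  x=1: 1/4 × log_e[(1/4)/(12/25)] = -0.1631
D_KL(P||Q) = 0.1116 nats

D_KL(P||Q) = 0.1116 ≥ 0 ✓

This non-negativity is a fundamental property: relative entropy cannot be negative because it measures how different Q is from P.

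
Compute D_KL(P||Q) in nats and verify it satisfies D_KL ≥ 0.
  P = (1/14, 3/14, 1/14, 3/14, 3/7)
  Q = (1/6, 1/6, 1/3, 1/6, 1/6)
0.3419 nats

KL divergence satisfies the Gibbs inequality: D_KL(P||Q) ≥ 0 for all distributions P, Q.

D_KL(P||Q) = Σ p(x) log(p(x)/q(x))
Term by term:
  x=0: 1/14 × log_e[(1/14)/(1/6)] = -0.0605
  x=1: 3/14 × log_e[(3/14)/(1/6)] = 0.0539
  x=2: 1/14 × log_e[(1/14)/(1/3)] = -0.1100
  x=3: 3/14 × log_e[(3/14)/(1/6)] = 0.0539
  x=4: 3/7 × log_e[(3/7)/(1/6)] = 0.4048
D_KL(P||Q) = 0.3419 nats

D_KL(P||Q) = 0.3419 ≥ 0 ✓

This non-negativity is a fundamental property: relative entropy cannot be negative because it measures how different Q is from P.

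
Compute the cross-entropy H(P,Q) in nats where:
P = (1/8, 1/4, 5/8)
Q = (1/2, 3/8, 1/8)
1.6315 nats

Cross-entropy: H(P,Q) = -Σ p(x) log q(x)

Alternatively: H(P,Q) = H(P) + D_KL(P||Q)
H(P) = 0.9003 nats
D_KL(P||Q) = 0.7312 nats

H(P,Q) = 0.9003 + 0.7312 = 1.6315 nats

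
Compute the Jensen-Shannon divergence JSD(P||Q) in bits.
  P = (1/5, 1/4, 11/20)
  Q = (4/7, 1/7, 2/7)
0.1086 bits

Jensen-Shannon divergence is:
JSD(P||Q) = 0.5 × D_KL(P||M) + 0.5 × D_KL(Q||M)
where M = 0.5 × (P + Q) is the mixture distribution.

M = 0.5 × (1/5, 1/4, 11/20) + 0.5 × (4/7, 1/7, 2/7) = (0.385714, 0.196429, 0.417857)

D_KL(P||M) = 0.1155 bits
D_KL(Q||M) = 0.1017 bits

JSD(P||Q) = 0.5 × 0.1155 + 0.5 × 0.1017 = 0.1086 bits

Unlike KL divergence, JSD is symmetric and bounded: 0 ≤ JSD ≤ log(2).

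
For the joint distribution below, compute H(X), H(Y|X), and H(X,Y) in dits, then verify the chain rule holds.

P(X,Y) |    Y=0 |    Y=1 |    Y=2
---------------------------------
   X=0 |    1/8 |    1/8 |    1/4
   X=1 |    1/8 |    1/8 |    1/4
H(X,Y) = 0.7526, H(X) = 0.3010, H(Y|X) = 0.4515 (all in dits)

Chain rule: H(X,Y) = H(X) + H(Y|X)

Left side — joint entropy directly:
H(X,Y) = -Σ p(x,y) log p(x,y) = 0.7526 dits

Right side — compute H(Y|X) from the conditional distributions:
P(X) = (1/2, 1/2), so H(X) = 0.3010 dits
H(Y|X) = Σ_x P(X=x) · H(Y|X=x):
  P(Y|X=0) = (1/4, 1/4, 1/2), H(Y|X=0) = 0.4515, weight P(X=0) = 1/2
  P(Y|X=1) = (1/4, 1/4, 1/2), H(Y|X=1) = 0.4515, weight P(X=1) = 1/2
H(Y|X) = 0.4515 dits

H(X) + H(Y|X) = 0.3010 + 0.4515 = 0.7526 dits

Both sides equal 0.7526 dits. ✓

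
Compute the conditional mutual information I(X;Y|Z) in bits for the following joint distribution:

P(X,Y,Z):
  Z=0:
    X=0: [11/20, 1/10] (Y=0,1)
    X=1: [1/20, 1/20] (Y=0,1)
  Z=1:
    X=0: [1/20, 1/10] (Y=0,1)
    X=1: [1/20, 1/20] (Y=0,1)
0.0438 bits

Conditional mutual information: I(X;Y|Z) = H(X|Z) + H(Y|Z) - H(X,Y|Z)

H(Z) = 0.8113
H(X,Z) = 1.4789 → H(X|Z) = 0.6676
H(Y,Z) = 1.5955 → H(Y|Z) = 0.7842
H(X,Y,Z) = 2.2192 → H(X,Y|Z) = 1.4080

I(X;Y|Z) = 0.6676 + 0.7842 - 1.4080 = 0.0438 bits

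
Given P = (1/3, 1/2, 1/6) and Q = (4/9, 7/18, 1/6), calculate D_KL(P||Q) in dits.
0.0129 dits

KL divergence: D_KL(P||Q) = Σ p(x) log(p(x)/q(x))

Computing term by term:
  x=0: 1/3 × log_10[(1/3)/(4/9)] = 1/3 × -0.1249 = -0.0416
  x=1: 1/2 × log_10[(1/2)/(7/18)] = 1/2 × 0.1091 = 0.0546
  x=2: 1/6 × log_10[(1/6)/(1/6)] = 1/6 × 0.0000 = 0.0000

D_KL(P||Q) = 0.0129 dits

Note: KL divergence is always non-negative and equals 0 iff P = Q.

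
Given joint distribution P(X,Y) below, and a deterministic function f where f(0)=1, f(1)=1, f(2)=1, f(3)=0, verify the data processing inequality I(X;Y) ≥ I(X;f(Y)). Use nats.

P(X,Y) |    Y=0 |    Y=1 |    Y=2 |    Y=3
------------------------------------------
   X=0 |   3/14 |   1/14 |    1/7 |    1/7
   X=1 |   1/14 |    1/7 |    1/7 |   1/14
I(X;Y) = 0.0514, I(X;f(Y)) = 0.0051, inequality holds: 0.0514 ≥ 0.0051

Data Processing Inequality: For any Markov chain X → Y → Z, we have I(X;Y) ≥ I(X;Z).

Here Z = f(Y) is a deterministic function of Y, forming X → Y → Z.

Original I(X;Y) = 0.0514 nats

After applying f:
P(X,Z) where Z=f(Y):
- P(X,Z=0) = P(X,Y=3)
- P(X,Z=1) = P(X,Y=0) + P(X,Y=1) + P(X,Y=2)

I(X;Z) = I(X;f(Y)) = 0.0051 nats

Verification: 0.0514 ≥ 0.0051 ✓

Information cannot be created by processing; the function f can only lose information about X.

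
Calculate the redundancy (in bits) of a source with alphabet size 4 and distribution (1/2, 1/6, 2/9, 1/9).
0.2348 bits

Redundancy measures how far a source is from maximum entropy:
R = H_max - H(X)

Maximum entropy for 4 symbols: H_max = log_2(4) = 2.0000 bits
Actual entropy: H(X) = 1.7652 bits
Redundancy: R = 2.0000 - 1.7652 = 0.2348 bits

This redundancy represents potential for compression: the source could be compressed by 0.2348 bits per symbol.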